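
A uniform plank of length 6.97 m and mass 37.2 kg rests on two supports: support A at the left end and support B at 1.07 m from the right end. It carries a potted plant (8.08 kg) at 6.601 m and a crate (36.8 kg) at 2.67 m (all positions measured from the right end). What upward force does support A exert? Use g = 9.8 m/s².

R_A ≈ 321 N

Taking torques about support B:
Beam weight: 37.2 × 9.8 = 364.6 N down at 3.485 m → arm 2.415 m, τ = 364.6 × 2.415 = 880.5 N·m counterclockwise.
Potted plant: 8.08 × 9.8 = 79.18 N down at 6.601 m → arm 5.531 m, τ = 79.18 × 5.531 = 437.9 N·m counterclockwise.
Crate: 36.8 × 9.8 = 360.6 N down at 2.67 m → arm 1.6 m, τ = 360.6 × 1.6 = 577 N·m counterclockwise.
Net load moment about support B = 1895 N·m counterclockwise.
Reaction R at support A is upward at 6.97 m, arm 5.9 m → moment R × 5.9 clockwise.
Setting net torque to zero: R × 5.9 = 1895 → R = 321 N.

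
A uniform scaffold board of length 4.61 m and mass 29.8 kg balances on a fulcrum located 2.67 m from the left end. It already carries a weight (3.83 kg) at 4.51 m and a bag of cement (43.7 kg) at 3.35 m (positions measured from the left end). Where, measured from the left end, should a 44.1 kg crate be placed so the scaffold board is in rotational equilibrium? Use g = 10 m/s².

Take moments about the fulcrum (at 2.67 m from the left end).
Beam weight: 29.8 × 10 = 298 N down at 2.305 m → arm 0.365 m, τ = 298 × 0.365 = 108.8 N·m counterclockwise.
Weight: 3.83 × 10 = 38.3 N down at 4.51 m → arm 1.84 m, τ = 38.3 × 1.84 = 70.47 N·m clockwise.
Bag of cement: 43.7 × 10 = 437 N down at 3.35 m → arm 0.68 m, τ = 437 × 0.68 = 297.2 N·m clockwise.
Net moment of existing loads = 258.9 N·m clockwise.
The crate weighs 44.1 × 10 = 441 N and must supply an equal counterclockwise moment, so its lever arm about the fulcrum is 258.9 / 441 = 0.587 m.
That puts it at 2.67 − 0.587 = 2.08 m from the left end.

x ≈ 2.08 m from the left end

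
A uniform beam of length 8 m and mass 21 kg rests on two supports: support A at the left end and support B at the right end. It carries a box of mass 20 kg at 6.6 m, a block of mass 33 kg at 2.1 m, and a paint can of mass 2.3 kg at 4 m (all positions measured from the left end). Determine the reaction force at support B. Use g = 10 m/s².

R_B ≈ 368 N

About support A:
Beam weight: 21 × 10 = 210 N down at 4 m → arm 4 m, τ = 210 × 4 = 840 N·m clockwise.
Box: 20 × 10 = 200 N down at 6.6 m → arm 6.6 m, τ = 200 × 6.6 = 1320 N·m clockwise.
Block: 33 × 10 = 330 N down at 2.1 m → arm 2.1 m, τ = 330 × 2.1 = 693 N·m clockwise.
Paint can: 2.3 × 10 = 23 N down at 4 m → arm 4 m, τ = 23 × 4 = 92 N·m clockwise.
Net load moment about support A = 2945 N·m clockwise.
Reaction R at support B is upward at 8 m, arm 8 m → moment R × 8 counterclockwise.
Setting net torque to zero: R × 8 = 2945 → R = 368 N.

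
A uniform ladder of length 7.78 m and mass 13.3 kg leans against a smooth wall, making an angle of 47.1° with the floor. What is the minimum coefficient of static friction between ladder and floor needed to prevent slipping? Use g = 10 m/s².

Taking torques about the foot of the ladder:
Ladder weight 13.3×10 = 133 N acts at 3.89 m along the ladder; its horizontal arm is 3.89·cos47.1° = 2.648 m → τ = 352.2 N·m clockwise.
Wall normal N acts horizontally at the top; its moment arm is the height L sinθ = 7.78·sin47.1° = 5.699 m, counterclockwise.
For rotational equilibrium, N × 5.699 = 352.2, so N = 61.8 N.
ΣFx = 0 ⇒ f = N_wall = 61.8 N. ΣFy = 0 ⇒ N_floor = 133 N.
μ_min = f / N_floor = 61.8 / 133 = 0.465.

μ_min ≈ 0.465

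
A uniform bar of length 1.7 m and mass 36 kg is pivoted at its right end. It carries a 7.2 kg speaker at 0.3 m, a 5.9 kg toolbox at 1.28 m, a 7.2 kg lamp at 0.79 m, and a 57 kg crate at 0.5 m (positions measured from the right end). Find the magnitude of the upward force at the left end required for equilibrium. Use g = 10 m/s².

About the right end:
Beam weight: 36 × 10 = 360 N down at 0.85 m → arm 0.85 m, τ = 360 × 0.85 = 306 N·m counterclockwise.
Speaker: 7.2 × 10 = 72 N down at 0.3 m → arm 0.3 m, τ = 72 × 0.3 = 21.6 N·m counterclockwise.
Toolbox: 5.9 × 10 = 59 N down at 1.28 m → arm 1.28 m, τ = 59 × 1.28 = 75.52 N·m counterclockwise.
Lamp: 7.2 × 10 = 72 N down at 0.79 m → arm 0.79 m, τ = 72 × 0.79 = 56.88 N·m counterclockwise.
Crate: 57 × 10 = 570 N down at 0.5 m → arm 0.5 m, τ = 570 × 0.5 = 285 N·m counterclockwise.
Net moment of the loads = 745 N·m counterclockwise.
The upward force F acts at the left end, arm 1.7 m, giving F × 1.7 clockwise.
Balancing moments: F × 1.7 = 745, giving F = 745 / 1.7 = 438 N.

F ≈ 438 N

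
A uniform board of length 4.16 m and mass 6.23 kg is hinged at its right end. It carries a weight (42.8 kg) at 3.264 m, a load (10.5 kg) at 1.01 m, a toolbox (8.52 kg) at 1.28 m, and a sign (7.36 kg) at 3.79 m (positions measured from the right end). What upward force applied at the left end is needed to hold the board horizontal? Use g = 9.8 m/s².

F ≈ 476 N

Taking torques about the right end:
Beam weight: 6.23 × 9.8 = 61.05 N down at 2.08 m → arm 2.08 m, τ = 61.05 × 2.08 = 127 N·m counterclockwise.
Weight: 42.8 × 9.8 = 419.4 N down at 3.264 m → arm 3.264 m, τ = 419.4 × 3.264 = 1369 N·m counterclockwise.
Load: 10.5 × 9.8 = 102.9 N down at 1.01 m → arm 1.01 m, τ = 102.9 × 1.01 = 103.9 N·m counterclockwise.
Toolbox: 8.52 × 9.8 = 83.5 N down at 1.28 m → arm 1.28 m, τ = 83.5 × 1.28 = 106.9 N·m counterclockwise.
Sign: 7.36 × 9.8 = 72.13 N down at 3.79 m → arm 3.79 m, τ = 72.13 × 3.79 = 273.4 N·m counterclockwise.
Net moment of the loads = 1980 N·m counterclockwise.
The upward force F acts at the left end, arm 4.16 m, giving F × 4.16 clockwise.
For rotational equilibrium, F × 4.16 = 1980, so F = 1980 / 4.16 = 476 N.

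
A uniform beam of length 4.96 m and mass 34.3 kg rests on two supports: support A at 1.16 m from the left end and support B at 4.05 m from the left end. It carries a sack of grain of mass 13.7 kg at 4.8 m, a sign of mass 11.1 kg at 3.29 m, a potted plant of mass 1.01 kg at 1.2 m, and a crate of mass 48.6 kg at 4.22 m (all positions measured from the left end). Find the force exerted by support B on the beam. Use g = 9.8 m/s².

Sum moments about support A (its reaction then has zero moment arm).
Beam weight: 34.3 × 9.8 = 336.1 N down at 2.48 m → arm 1.32 m, τ = 336.1 × 1.32 = 443.7 N·m clockwise.
Sack of grain: 13.7 × 9.8 = 134.3 N down at 4.8 m → arm 3.64 m, τ = 134.3 × 3.64 = 488.9 N·m clockwise.
Sign: 11.1 × 9.8 = 108.8 N down at 3.29 m → arm 2.13 m, τ = 108.8 × 2.13 = 231.7 N·m clockwise.
Potted plant: 1.01 × 9.8 = 9.898 N down at 1.2 m → arm 0.04 m, τ = 9.898 × 0.04 = 0.3959 N·m clockwise.
Crate: 48.6 × 9.8 = 476.3 N down at 4.22 m → arm 3.06 m, τ = 476.3 × 3.06 = 1457 N·m clockwise.
Net load moment about support A = 2622 N·m clockwise.
Reaction R at support B is upward at 4.05 m, arm 2.89 m → moment R × 2.89 counterclockwise.
Στ = 0 ⇒ R × 2.89 = 2622 ⇒ R = 907 N.

R_B ≈ 907 N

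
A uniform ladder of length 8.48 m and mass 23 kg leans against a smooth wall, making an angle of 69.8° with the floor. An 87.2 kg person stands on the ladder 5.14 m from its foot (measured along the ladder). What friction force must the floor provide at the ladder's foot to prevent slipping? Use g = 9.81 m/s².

Taking torques about the foot of the ladder:
Ladder weight 23×9.81 = 225.6 N acts at 4.24 m along the ladder; its horizontal arm is 4.24·cos69.8° = 1.464 m → τ = 330.3 N·m clockwise.
Person: 87.2×9.81 = 855.4 N at 5.14 m → arm 1.775 m → τ = 1518 N·m clockwise.
Wall normal N acts horizontally at the top; its moment arm is the height L sinθ = 8.48·sin69.8° = 7.958 m, counterclockwise.
Setting net torque to zero: N × 7.958 = 1848 → N = 232 N.
ΣFx = 0: friction at the foot balances the wall's push, so f = N_wall = 232 N.

f ≈ 232 N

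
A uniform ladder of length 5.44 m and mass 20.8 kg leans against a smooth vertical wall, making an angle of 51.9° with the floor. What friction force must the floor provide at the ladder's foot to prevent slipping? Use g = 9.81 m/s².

About the foot of the ladder:
Ladder weight 20.8×9.81 = 204 N acts at 2.72 m along the ladder; its horizontal arm is 2.72·cos51.9° = 1.678 m → τ = 342.3 N·m clockwise.
Wall normal N acts horizontally at the top; its moment arm is the height L sinθ = 5.44·sin51.9° = 4.281 m, counterclockwise.
Balancing moments: N × 4.281 = 342.3, giving N = 80 N.
ΣFx = 0: friction at the foot balances the wall's push, so f = N_wall = 80 N.

f ≈ 80 N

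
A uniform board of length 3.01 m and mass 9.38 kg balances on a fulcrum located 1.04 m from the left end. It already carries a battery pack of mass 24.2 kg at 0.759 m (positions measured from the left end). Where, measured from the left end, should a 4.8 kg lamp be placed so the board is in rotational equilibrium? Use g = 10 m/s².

x ≈ 1.55 m from the left end

Choose the fulcrum (at 1.04 m from the left end) as the axis so the support reaction has zero arm there.
Beam weight: 9.38 × 10 = 93.8 N down at 1.505 m → arm 0.465 m, τ = 93.8 × 0.465 = 43.62 N·m clockwise.
Battery pack: 24.2 × 10 = 242 N down at 0.759 m → arm 0.281 m, τ = 242 × 0.281 = 68 N·m counterclockwise.
Net moment of existing loads = 24.38 N·m counterclockwise.
The lamp weighs 4.8 × 10 = 48 N and must supply an equal clockwise moment, so its lever arm about the fulcrum is 24.38 / 48 = 0.508 m.
That puts it at 1.04 + 0.508 = 1.55 m from the left end.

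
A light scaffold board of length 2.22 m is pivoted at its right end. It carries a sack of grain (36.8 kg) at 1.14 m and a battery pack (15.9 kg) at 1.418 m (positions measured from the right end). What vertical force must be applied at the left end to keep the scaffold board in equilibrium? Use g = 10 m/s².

F ≈ 291 N

Choose the right end as the axis so the unknown pivot reaction has zero arm there.
Sack of grain: 36.8 × 10 = 368 N down at 1.14 m → arm 1.14 m, τ = 368 × 1.14 = 419.5 N·m counterclockwise.
Battery pack: 15.9 × 10 = 159 N down at 1.418 m → arm 1.418 m, τ = 159 × 1.418 = 225.5 N·m counterclockwise.
Net moment of the loads = 645 N·m counterclockwise.
The upward force F acts at the left end, arm 2.22 m, giving F × 2.22 clockwise.
Στ = 0 ⇒ F × 2.22 = 645 ⇒ F = 645 / 2.22 = 291 N.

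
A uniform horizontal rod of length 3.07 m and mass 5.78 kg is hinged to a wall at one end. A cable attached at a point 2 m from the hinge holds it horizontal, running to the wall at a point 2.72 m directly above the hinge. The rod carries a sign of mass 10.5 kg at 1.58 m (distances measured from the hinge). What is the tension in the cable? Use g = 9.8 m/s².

Taking torques about the hinge:
Beam weight: 5.78 × 9.8 = 56.64 N down at 1.535 m → arm 1.535 m, τ = 56.64 × 1.535 = 86.94 N·m clockwise.
Sign: 10.5 × 9.8 = 102.9 N down at 1.58 m → arm 1.58 m, τ = 102.9 × 1.58 = 162.6 N·m clockwise.
Total clockwise load moment = 249.5 N·m.
The cable tension T acts at 2 m; only its component perpendicular to the rod, T sinθ, produces torque. sinθ = h/√(h²+d²) = 2.72/√(2.72²+2²) = 0.8057.
Στ = 0 ⇒ T × 2 × 0.8057 = 249.5 ⇒ T = 249.5 / 1.611 = 155 N.

T ≈ 155 N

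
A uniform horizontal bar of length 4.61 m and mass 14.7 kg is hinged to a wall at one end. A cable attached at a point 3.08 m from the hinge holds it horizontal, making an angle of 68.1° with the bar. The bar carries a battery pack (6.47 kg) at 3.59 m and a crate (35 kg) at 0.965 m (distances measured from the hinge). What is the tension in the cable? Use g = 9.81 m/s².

Take moments about the hinge.
Beam weight: 14.7 × 9.81 = 144.2 N down at 2.305 m → arm 2.305 m, τ = 144.2 × 2.305 = 332.4 N·m clockwise.
Battery pack: 6.47 × 9.81 = 63.47 N down at 3.59 m → arm 3.59 m, τ = 63.47 × 3.59 = 227.9 N·m clockwise.
Crate: 35 × 9.81 = 343.4 N down at 0.965 m → arm 0.965 m, τ = 343.4 × 0.965 = 331.4 N·m clockwise.
Total clockwise load moment = 891.7 N·m.
The cable tension T acts at 3.08 m; only its component perpendicular to the bar, T sinθ, produces torque. sin 68.1° = 0.9278.
Balancing moments: T × 3.08 × 0.9278 = 891.7, giving T = 891.7 / 2.858 = 312 N.

T ≈ 312 N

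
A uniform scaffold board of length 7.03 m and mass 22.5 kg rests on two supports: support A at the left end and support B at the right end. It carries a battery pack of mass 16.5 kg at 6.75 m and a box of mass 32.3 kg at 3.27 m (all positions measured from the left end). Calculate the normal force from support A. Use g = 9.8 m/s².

R_A ≈ 286 N

About support B:
Beam weight: 22.5 × 9.8 = 220.5 N down at 3.515 m → arm 3.515 m, τ = 220.5 × 3.515 = 775.1 N·m counterclockwise.
Battery pack: 16.5 × 9.8 = 161.7 N down at 6.75 m → arm 0.28 m, τ = 161.7 × 0.28 = 45.28 N·m counterclockwise.
Box: 32.3 × 9.8 = 316.5 N down at 3.27 m → arm 3.76 m, τ = 316.5 × 3.76 = 1190 N·m counterclockwise.
Net load moment about support B = 2010 N·m counterclockwise.
Reaction R at support A is upward at 0 m, arm 7.03 m → moment R × 7.03 clockwise.
For rotational equilibrium, R × 7.03 = 2010, so R = 286 N.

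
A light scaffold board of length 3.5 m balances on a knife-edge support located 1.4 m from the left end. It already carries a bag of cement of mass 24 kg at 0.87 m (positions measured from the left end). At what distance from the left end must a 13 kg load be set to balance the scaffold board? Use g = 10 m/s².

About the knife-edge support (at 1.4 m from the left end):
Bag of cement: 24 × 10 = 240 N down at 0.87 m → arm 0.53 m, τ = 240 × 0.53 = 127.2 N·m counterclockwise.
Net moment of existing loads = 127.2 N·m counterclockwise.
The load weighs 13 × 10 = 130 N and must supply an equal clockwise moment, so its lever arm about the knife-edge support is 127.2 / 130 = 0.978 m.
That puts it at 1.4 + 0.978 = 2.38 m from the left end.

x ≈ 2.38 m from the left end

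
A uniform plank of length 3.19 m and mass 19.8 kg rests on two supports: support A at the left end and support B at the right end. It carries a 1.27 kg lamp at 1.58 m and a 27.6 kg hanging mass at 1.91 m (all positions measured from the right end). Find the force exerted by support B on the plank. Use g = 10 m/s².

Sum moments about support A (its reaction then has zero moment arm).
Beam weight: 19.8 × 10 = 198 N down at 1.595 m → arm 1.595 m, τ = 198 × 1.595 = 315.8 N·m clockwise.
Lamp: 1.27 × 10 = 12.7 N down at 1.58 m → arm 1.61 m, τ = 12.7 × 1.61 = 20.45 N·m clockwise.
Hanging mass: 27.6 × 10 = 276 N down at 1.91 m → arm 1.28 m, τ = 276 × 1.28 = 353.3 N·m clockwise.
Net load moment about support A = 689.5 N·m clockwise.
Reaction R at support B is upward at 0 m, arm 3.19 m → moment R × 3.19 counterclockwise.
Στ = 0 ⇒ R × 3.19 = 689.5 ⇒ R = 216 N.

R_B ≈ 216 N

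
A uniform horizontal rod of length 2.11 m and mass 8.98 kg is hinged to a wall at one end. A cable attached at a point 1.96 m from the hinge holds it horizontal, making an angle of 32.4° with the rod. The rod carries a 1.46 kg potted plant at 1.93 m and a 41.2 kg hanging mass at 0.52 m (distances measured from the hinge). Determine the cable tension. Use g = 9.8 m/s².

T ≈ 315 N

About the hinge:
Beam weight: 8.98 × 9.8 = 88 N down at 1.055 m → arm 1.055 m, τ = 88 × 1.055 = 92.84 N·m clockwise.
Potted plant: 1.46 × 9.8 = 14.31 N down at 1.93 m → arm 1.93 m, τ = 14.31 × 1.93 = 27.62 N·m clockwise.
Hanging mass: 41.2 × 9.8 = 403.8 N down at 0.52 m → arm 0.52 m, τ = 403.8 × 0.52 = 210 N·m clockwise.
Total clockwise load moment = 330.5 N·m.
The cable tension T acts at 1.96 m; only its component perpendicular to the rod, T sinθ, produces torque. sin 32.4° = 0.5358.
Balancing moments: T × 1.96 × 0.5358 = 330.5, giving T = 330.5 / 1.05 = 315 N.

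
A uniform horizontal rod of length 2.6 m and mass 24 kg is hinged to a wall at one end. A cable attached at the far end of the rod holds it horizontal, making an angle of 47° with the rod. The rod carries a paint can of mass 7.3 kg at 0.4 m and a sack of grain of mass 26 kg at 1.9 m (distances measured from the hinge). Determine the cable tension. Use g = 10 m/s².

T ≈ 439 N

Sum moments about the hinge (the unknown hinge reaction has zero arm there).
Beam weight: 24 × 10 = 240 N down at 1.3 m → arm 1.3 m, τ = 240 × 1.3 = 312 N·m clockwise.
Paint can: 7.3 × 10 = 73 N down at 0.4 m → arm 0.4 m, τ = 73 × 0.4 = 29.2 N·m clockwise.
Sack of grain: 26 × 10 = 260 N down at 1.9 m → arm 1.9 m, τ = 260 × 1.9 = 494 N·m clockwise.
Total clockwise load moment = 835.2 N·m.
The cable tension T acts at 2.6 m; only its component perpendicular to the rod, T sinθ, produces torque. sin 47° = 0.7314.
Setting net torque to zero: T × 2.6 × 0.7314 = 835.2 → T = 835.2 / 1.902 = 439 N.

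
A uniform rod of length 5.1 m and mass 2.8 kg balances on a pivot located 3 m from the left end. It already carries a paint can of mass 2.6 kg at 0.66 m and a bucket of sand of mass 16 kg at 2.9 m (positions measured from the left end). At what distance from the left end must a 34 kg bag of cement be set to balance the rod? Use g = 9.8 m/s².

x ≈ 3.26 m from the left end

Taking torques about the pivot (at 3 m from the left end):
Beam weight: 2.8 × 9.8 = 27.44 N down at 2.55 m → arm 0.45 m, τ = 27.44 × 0.45 = 12.35 N·m counterclockwise.
Paint can: 2.6 × 9.8 = 25.48 N down at 0.66 m → arm 2.34 m, τ = 25.48 × 2.34 = 59.62 N·m counterclockwise.
Bucket of sand: 16 × 9.8 = 156.8 N down at 2.9 m → arm 0.1 m, τ = 156.8 × 0.1 = 15.68 N·m counterclockwise.
Net moment of existing loads = 87.65 N·m counterclockwise.
The bag of cement weighs 34 × 9.8 = 333.2 N and must supply an equal clockwise moment, so its lever arm about the pivot is 87.65 / 333.2 = 0.263 m.
That puts it at 3 + 0.263 = 3.26 m from the left end.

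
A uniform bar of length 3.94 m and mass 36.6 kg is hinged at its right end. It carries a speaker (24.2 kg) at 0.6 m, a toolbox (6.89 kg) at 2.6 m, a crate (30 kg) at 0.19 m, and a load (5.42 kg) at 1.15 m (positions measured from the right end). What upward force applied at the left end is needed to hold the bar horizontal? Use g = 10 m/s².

F ≈ 296 N

Taking torques about the right end:
Beam weight: 36.6 × 10 = 366 N down at 1.97 m → arm 1.97 m, τ = 366 × 1.97 = 721 N·m counterclockwise.
Speaker: 24.2 × 10 = 242 N down at 0.6 m → arm 0.6 m, τ = 242 × 0.6 = 145.2 N·m counterclockwise.
Toolbox: 6.89 × 10 = 68.9 N down at 2.6 m → arm 2.6 m, τ = 68.9 × 2.6 = 179.1 N·m counterclockwise.
Crate: 30 × 10 = 300 N down at 0.19 m → arm 0.19 m, τ = 300 × 0.19 = 57 N·m counterclockwise.
Load: 5.42 × 10 = 54.2 N down at 1.15 m → arm 1.15 m, τ = 54.2 × 1.15 = 62.33 N·m counterclockwise.
Net moment of the loads = 1165 N·m counterclockwise.
The upward force F acts at the left end, arm 3.94 m, giving F × 3.94 clockwise.
Setting net torque to zero: F × 3.94 = 1165 → F = 1165 / 3.94 = 296 N.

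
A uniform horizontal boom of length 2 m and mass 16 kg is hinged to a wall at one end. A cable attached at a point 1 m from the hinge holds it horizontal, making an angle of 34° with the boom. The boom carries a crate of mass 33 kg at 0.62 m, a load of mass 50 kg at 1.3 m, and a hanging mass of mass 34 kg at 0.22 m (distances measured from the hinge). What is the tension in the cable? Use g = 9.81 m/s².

T ≈ 1910 N

Taking torques about the hinge:
Beam weight: 16 × 9.81 = 157 N down at 1 m → arm 1 m, τ = 157 × 1 = 157 N·m clockwise.
Crate: 33 × 9.81 = 323.7 N down at 0.62 m → arm 0.62 m, τ = 323.7 × 0.62 = 200.7 N·m clockwise.
Load: 50 × 9.81 = 490.5 N down at 1.3 m → arm 1.3 m, τ = 490.5 × 1.3 = 637.6 N·m clockwise.
Hanging mass: 34 × 9.81 = 333.5 N down at 0.22 m → arm 0.22 m, τ = 333.5 × 0.22 = 73.37 N·m clockwise.
Total clockwise load moment = 1069 N·m.
The cable tension T acts at 1 m; only its component perpendicular to the boom, T sinθ, produces torque. sin 34° = 0.5592.
Setting net torque to zero: T × 1 × 0.5592 = 1069 → T = 1069 / 0.5592 = 1910 N.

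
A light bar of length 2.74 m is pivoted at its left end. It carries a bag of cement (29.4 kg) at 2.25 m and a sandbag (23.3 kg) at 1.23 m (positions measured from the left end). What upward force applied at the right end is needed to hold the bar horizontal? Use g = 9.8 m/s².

Take moments about the left end.
Bag of cement: 29.4 × 9.8 = 288.1 N down at 2.25 m → arm 2.25 m, τ = 288.1 × 2.25 = 648.2 N·m clockwise.
Sandbag: 23.3 × 9.8 = 228.3 N down at 1.23 m → arm 1.23 m, τ = 228.3 × 1.23 = 280.8 N·m clockwise.
Net moment of the loads = 929 N·m clockwise.
The upward force F acts at the right end, arm 2.74 m, giving F × 2.74 counterclockwise.
For rotational equilibrium, F × 2.74 = 929, so F = 929 / 2.74 = 339 N.

F ≈ 339 N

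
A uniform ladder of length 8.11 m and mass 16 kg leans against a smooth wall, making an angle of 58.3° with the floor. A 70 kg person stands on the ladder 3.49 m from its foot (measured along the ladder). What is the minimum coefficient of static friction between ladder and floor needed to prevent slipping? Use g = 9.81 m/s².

Take moments about the foot of the ladder.
Ladder weight 16×9.81 = 157 N acts at 4.055 m along the ladder; its horizontal arm is 4.055·cos58.3° = 2.131 m → τ = 334.6 N·m clockwise.
Person: 70×9.81 = 686.7 N at 3.49 m → arm 1.834 m → τ = 1259 N·m clockwise.
Wall normal N acts horizontally at the top; its moment arm is the height L sinθ = 8.11·sin58.3° = 6.9 m, counterclockwise.
Balancing moments: N × 6.9 = 1594, giving N = 231 N.
ΣFx = 0 ⇒ f = N_wall = 231 N. ΣFy = 0 ⇒ N_floor = 843.7 N.
μ_min = f / N_floor = 231 / 843.7 = 0.274.

μ_min ≈ 0.274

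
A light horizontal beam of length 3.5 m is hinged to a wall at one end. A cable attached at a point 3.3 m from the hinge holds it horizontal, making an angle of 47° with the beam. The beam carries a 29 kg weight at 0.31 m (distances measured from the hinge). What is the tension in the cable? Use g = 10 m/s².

Take moments about the hinge.
Weight: 29 × 10 = 290 N down at 0.31 m → arm 0.31 m, τ = 290 × 0.31 = 89.9 N·m clockwise.
Total clockwise load moment = 89.9 N·m.
The cable tension T acts at 3.3 m; only its component perpendicular to the beam, T sinθ, produces torque. sin 47° = 0.7314.
Στ = 0 ⇒ T × 3.3 × 0.7314 = 89.9 ⇒ T = 89.9 / 2.414 = 37.2 N.

T ≈ 37.2 N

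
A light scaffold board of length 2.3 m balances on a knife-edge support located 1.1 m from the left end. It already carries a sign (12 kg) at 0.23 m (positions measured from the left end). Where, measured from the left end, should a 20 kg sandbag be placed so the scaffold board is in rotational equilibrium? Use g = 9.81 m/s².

About the knife-edge support (at 1.1 m from the left end):
Sign: 12 × 9.81 = 117.7 N down at 0.23 m → arm 0.87 m, τ = 117.7 × 0.87 = 102.4 N·m counterclockwise.
Net moment of existing loads = 102.4 N·m counterclockwise.
The sandbag weighs 20 × 9.81 = 196.2 N and must supply an equal clockwise moment, so its lever arm about the knife-edge support is 102.4 / 196.2 = 0.522 m.
That puts it at 1.1 + 0.522 = 1.62 m from the left end.

x ≈ 1.62 m from the left end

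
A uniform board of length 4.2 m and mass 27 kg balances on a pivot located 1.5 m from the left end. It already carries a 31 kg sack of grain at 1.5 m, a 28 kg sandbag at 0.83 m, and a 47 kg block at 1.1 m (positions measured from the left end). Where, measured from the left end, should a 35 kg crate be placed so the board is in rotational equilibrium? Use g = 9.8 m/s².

About the pivot (at 1.5 m from the left end):
Beam weight: 27 × 9.8 = 264.6 N down at 2.1 m → arm 0.6 m, τ = 264.6 × 0.6 = 158.8 N·m clockwise.
Sack of grain: acts at the pivot, moment arm 0 → no torque.
Sandbag: 28 × 9.8 = 274.4 N down at 0.83 m → arm 0.67 m, τ = 274.4 × 0.67 = 183.8 N·m counterclockwise.
Block: 47 × 9.8 = 460.6 N down at 1.1 m → arm 0.4 m, τ = 460.6 × 0.4 = 184.2 N·m counterclockwise.
Net moment of existing loads = 209.2 N·m counterclockwise.
The crate weighs 35 × 9.8 = 343 N and must supply an equal clockwise moment, so its lever arm about the pivot is 209.2 / 343 = 0.61 m.
That puts it at 1.5 + 0.61 = 2.11 m from the left end.

x ≈ 2.11 m from the left end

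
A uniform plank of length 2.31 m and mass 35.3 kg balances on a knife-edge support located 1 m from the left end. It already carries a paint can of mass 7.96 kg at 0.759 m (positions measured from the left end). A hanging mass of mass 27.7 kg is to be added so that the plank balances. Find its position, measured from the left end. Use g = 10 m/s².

x ≈ 0.872 m from the left end

Take moments about the knife-edge support (at 1 m from the left end).
Beam weight: 35.3 × 10 = 353 N down at 1.155 m → arm 0.155 m, τ = 353 × 0.155 = 54.71 N·m clockwise.
Paint can: 7.96 × 10 = 79.6 N down at 0.759 m → arm 0.241 m, τ = 79.6 × 0.241 = 19.18 N·m counterclockwise.
Net moment of existing loads = 35.53 N·m clockwise.
The hanging mass weighs 27.7 × 10 = 277 N and must supply an equal counterclockwise moment, so its lever arm about the knife-edge support is 35.53 / 277 = 0.128 m.
That puts it at 1 − 0.128 = 0.872 m from the left end.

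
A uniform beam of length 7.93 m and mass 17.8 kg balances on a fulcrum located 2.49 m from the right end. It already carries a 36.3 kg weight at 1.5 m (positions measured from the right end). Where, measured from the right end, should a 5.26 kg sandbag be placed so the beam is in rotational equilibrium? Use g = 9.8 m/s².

x ≈ 4.33 m from the right end

About the fulcrum (at 2.49 m from the right end):
Beam weight: 17.8 × 9.8 = 174.4 N down at 3.965 m → arm 1.475 m, τ = 174.4 × 1.475 = 257.2 N·m counterclockwise.
Weight: 36.3 × 9.8 = 355.7 N down at 1.5 m → arm 0.99 m, τ = 355.7 × 0.99 = 352.1 N·m clockwise.
Net moment of existing loads = 94.9 N·m clockwise.
The sandbag weighs 5.26 × 9.8 = 51.55 N and must supply an equal counterclockwise moment, so its lever arm about the fulcrum is 94.9 / 51.55 = 1.84 m.
That puts it at 2.49 + 1.84 = 4.33 m from the right end.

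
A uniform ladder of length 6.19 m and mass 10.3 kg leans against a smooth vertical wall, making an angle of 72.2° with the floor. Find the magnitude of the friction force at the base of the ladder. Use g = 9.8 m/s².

About the foot of the ladder:
Ladder weight 10.3×9.8 = 100.9 N acts at 3.095 m along the ladder; its horizontal arm is 3.095·cos72.2° = 0.9461 m → τ = 95.46 N·m clockwise.
Wall normal N acts horizontally at the top; its moment arm is the height L sinθ = 6.19·sin72.2° = 5.894 m, counterclockwise.
For rotational equilibrium, N × 5.894 = 95.46, so N = 16.2 N.
ΣFx = 0: friction at the foot balances the wall's push, so f = N_wall = 16.2 N.

f ≈ 16.2 N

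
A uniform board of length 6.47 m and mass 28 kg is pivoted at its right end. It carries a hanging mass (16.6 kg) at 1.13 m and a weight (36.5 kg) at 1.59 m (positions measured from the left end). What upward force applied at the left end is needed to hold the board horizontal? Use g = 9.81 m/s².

F ≈ 542 N

About the right end:
Beam weight: 28 × 9.81 = 274.7 N down at 3.235 m → arm 3.235 m, τ = 274.7 × 3.235 = 888.7 N·m counterclockwise.
Hanging mass: 16.6 × 9.81 = 162.8 N down at 1.13 m → arm 5.34 m, τ = 162.8 × 5.34 = 869.4 N·m counterclockwise.
Weight: 36.5 × 9.81 = 358.1 N down at 1.59 m → arm 4.88 m, τ = 358.1 × 4.88 = 1748 N·m counterclockwise.
Net moment of the loads = 3506 N·m counterclockwise.
The upward force F acts at the left end, arm 6.47 m, giving F × 6.47 clockwise.
Setting net torque to zero: F × 6.47 = 3506 → F = 3506 / 6.47 = 542 N.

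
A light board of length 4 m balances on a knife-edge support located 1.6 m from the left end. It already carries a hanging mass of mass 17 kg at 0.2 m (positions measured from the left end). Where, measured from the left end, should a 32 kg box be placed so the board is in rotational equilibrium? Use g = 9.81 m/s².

Take moments about the knife-edge support (at 1.6 m from the left end).
Hanging mass: 17 × 9.81 = 166.8 N down at 0.2 m → arm 1.4 m, τ = 166.8 × 1.4 = 233.5 N·m counterclockwise.
Net moment of existing loads = 233.5 N·m counterclockwise.
The box weighs 32 × 9.81 = 313.9 N and must supply an equal clockwise moment, so its lever arm about the knife-edge support is 233.5 / 313.9 = 0.744 m.
That puts it at 1.6 + 0.744 = 2.34 m from the left end.

x ≈ 2.34 m from the left end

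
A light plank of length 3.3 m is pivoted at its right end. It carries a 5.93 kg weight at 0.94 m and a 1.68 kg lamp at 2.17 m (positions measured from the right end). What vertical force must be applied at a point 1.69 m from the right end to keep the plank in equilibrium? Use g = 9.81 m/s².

Take moments about the right end.
Weight: 5.93 × 9.81 = 58.17 N down at 0.94 m → arm 0.94 m, τ = 58.17 × 0.94 = 54.68 N·m counterclockwise.
Lamp: 1.68 × 9.81 = 16.48 N down at 2.17 m → arm 2.17 m, τ = 16.48 × 2.17 = 35.76 N·m counterclockwise.
Net moment of the loads = 90.44 N·m counterclockwise.
The upward force F acts at a point 1.69 m from the right end, arm 1.69 m, giving F × 1.69 clockwise.
Balancing moments: F × 1.69 = 90.44, giving F = 90.44 / 1.69 = 53.5 N.

F ≈ 53.5 N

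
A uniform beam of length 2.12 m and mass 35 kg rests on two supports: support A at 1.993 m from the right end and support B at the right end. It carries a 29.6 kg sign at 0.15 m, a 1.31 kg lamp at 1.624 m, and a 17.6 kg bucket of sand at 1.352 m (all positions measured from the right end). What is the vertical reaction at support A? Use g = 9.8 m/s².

Sum moments about support B (its reaction then has zero moment arm).
Beam weight: 35 × 9.8 = 343 N down at 1.06 m → arm 1.06 m, τ = 343 × 1.06 = 363.6 N·m counterclockwise.
Sign: 29.6 × 9.8 = 290.1 N down at 0.15 m → arm 0.15 m, τ = 290.1 × 0.15 = 43.52 N·m counterclockwise.
Lamp: 1.31 × 9.8 = 12.84 N down at 1.624 m → arm 1.624 m, τ = 12.84 × 1.624 = 20.85 N·m counterclockwise.
Bucket of sand: 17.6 × 9.8 = 172.5 N down at 1.352 m → arm 1.352 m, τ = 172.5 × 1.352 = 233.2 N·m counterclockwise.
Net load moment about support B = 661.2 N·m counterclockwise.
Reaction R at support A is upward at 1.993 m, arm 1.993 m → moment R × 1.993 clockwise.
Setting net torque to zero: R × 1.993 = 661.2 → R = 332 N.

R_A ≈ 332 N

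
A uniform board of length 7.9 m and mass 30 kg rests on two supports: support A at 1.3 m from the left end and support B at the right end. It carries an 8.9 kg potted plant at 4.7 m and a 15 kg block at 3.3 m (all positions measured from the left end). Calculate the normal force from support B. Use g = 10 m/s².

Take moments about support A.
Beam weight: 30 × 10 = 300 N down at 3.95 m → arm 2.65 m, τ = 300 × 2.65 = 795 N·m clockwise.
Potted plant: 8.9 × 10 = 89 N down at 4.7 m → arm 3.4 m, τ = 89 × 3.4 = 302.6 N·m clockwise.
Block: 15 × 10 = 150 N down at 3.3 m → arm 2 m, τ = 150 × 2 = 300 N·m clockwise.
Net load moment about support A = 1398 N·m clockwise.
Reaction R at support B is upward at 7.9 m, arm 6.6 m → moment R × 6.6 counterclockwise.
Setting net torque to zero: R × 6.6 = 1398 → R = 212 N.

R_B ≈ 212 N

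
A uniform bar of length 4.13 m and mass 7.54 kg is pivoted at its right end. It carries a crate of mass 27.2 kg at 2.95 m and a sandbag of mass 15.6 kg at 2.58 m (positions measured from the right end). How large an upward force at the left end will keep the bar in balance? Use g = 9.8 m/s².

F ≈ 323 N

About the right end:
Beam weight: 7.54 × 9.8 = 73.89 N down at 2.065 m → arm 2.065 m, τ = 73.89 × 2.065 = 152.6 N·m counterclockwise.
Crate: 27.2 × 9.8 = 266.6 N down at 2.95 m → arm 2.95 m, τ = 266.6 × 2.95 = 786.5 N·m counterclockwise.
Sandbag: 15.6 × 9.8 = 152.9 N down at 2.58 m → arm 2.58 m, τ = 152.9 × 2.58 = 394.5 N·m counterclockwise.
Net moment of the loads = 1334 N·m counterclockwise.
The upward force F acts at the left end, arm 4.13 m, giving F × 4.13 clockwise.
Στ = 0 ⇒ F × 4.13 = 1334 ⇒ F = 1334 / 4.13 = 323 N.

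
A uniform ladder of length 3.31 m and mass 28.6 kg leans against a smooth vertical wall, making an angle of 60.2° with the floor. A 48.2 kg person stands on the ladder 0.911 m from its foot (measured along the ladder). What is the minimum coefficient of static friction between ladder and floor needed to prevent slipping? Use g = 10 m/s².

Choose the foot of the ladder as the axis so the floor normal and friction both act there and drop out.
Ladder weight 28.6×10 = 286 N acts at 1.655 m along the ladder; its horizontal arm is 1.655·cos60.2° = 0.8225 m → τ = 235.2 N·m clockwise.
Person: 48.2×10 = 482 N at 0.911 m → arm 0.4527 m → τ = 218.2 N·m clockwise.
Wall normal N acts horizontally at the top; its moment arm is the height L sinθ = 3.31·sin60.2° = 2.872 m, counterclockwise.
Balancing moments: N × 2.872 = 453.4, giving N = 157.9 N.
ΣFx = 0 ⇒ f = N_wall = 157.9 N. ΣFy = 0 ⇒ N_floor = 768 N.
μ_min = f / N_floor = 157.9 / 768 = 0.206.

μ_min ≈ 0.206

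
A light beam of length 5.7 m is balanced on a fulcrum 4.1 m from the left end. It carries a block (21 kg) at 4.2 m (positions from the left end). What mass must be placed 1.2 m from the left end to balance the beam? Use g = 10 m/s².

Sum moments about the fulcrum (at 4.1 m from the left end) (the support reaction has zero arm there).
Block: 21 × 10 = 210 N down at 4.2 m → arm 0.1 m, τ = 210 × 0.1 = 21 N·m clockwise.
Net moment of known loads = 21 N·m clockwise.
An unknown mass m at 1.2 m has arm 2.9 m; its moment is m·g·2.9 counterclockwise.
Setting net torque to zero: m × 10 × 2.9 = 21 → m = 21 / (10 × 2.9) = 0.724 kg.

m ≈ 0.724 kg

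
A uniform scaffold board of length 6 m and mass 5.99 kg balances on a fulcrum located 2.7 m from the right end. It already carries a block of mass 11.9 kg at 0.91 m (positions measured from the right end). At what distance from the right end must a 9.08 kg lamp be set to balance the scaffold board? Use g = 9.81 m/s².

Choose the fulcrum (at 2.7 m from the right end) as the axis so the support reaction has zero arm there.
Beam weight: 5.99 × 9.81 = 58.76 N down at 3 m → arm 0.3 m, τ = 58.76 × 0.3 = 17.63 N·m counterclockwise.
Block: 11.9 × 9.81 = 116.7 N down at 0.91 m → arm 1.79 m, τ = 116.7 × 1.79 = 208.9 N·m clockwise.
Net moment of existing loads = 191.3 N·m clockwise.
The lamp weighs 9.08 × 9.81 = 89.07 N and must supply an equal counterclockwise moment, so its lever arm about the fulcrum is 191.3 / 89.07 = 2.15 m.
That puts it at 2.7 + 2.15 = 4.85 m from the right end.

x ≈ 4.85 m from the right end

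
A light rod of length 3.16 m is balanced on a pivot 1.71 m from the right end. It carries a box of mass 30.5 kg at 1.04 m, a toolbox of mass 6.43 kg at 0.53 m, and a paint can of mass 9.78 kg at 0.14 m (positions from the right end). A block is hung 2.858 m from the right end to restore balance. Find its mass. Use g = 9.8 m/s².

m ≈ 37.8 kg

Take moments about the pivot (at 1.71 m from the right end).
Box: 30.5 × 9.8 = 298.9 N down at 1.04 m → arm 0.67 m, τ = 298.9 × 0.67 = 200.3 N·m clockwise.
Toolbox: 6.43 × 9.8 = 63.01 N down at 0.53 m → arm 1.18 m, τ = 63.01 × 1.18 = 74.35 N·m clockwise.
Paint can: 9.78 × 9.8 = 95.84 N down at 0.14 m → arm 1.57 m, τ = 95.84 × 1.57 = 150.5 N·m clockwise.
Net moment of known loads = 425.1 N·m clockwise.
An unknown mass m at 2.858 m has arm 1.148 m; its moment is m·g·1.148 counterclockwise.
Στ = 0 ⇒ m × 9.8 × 1.148 = 425.1 ⇒ m = 425.1 / (9.8 × 1.148) = 37.8 kg.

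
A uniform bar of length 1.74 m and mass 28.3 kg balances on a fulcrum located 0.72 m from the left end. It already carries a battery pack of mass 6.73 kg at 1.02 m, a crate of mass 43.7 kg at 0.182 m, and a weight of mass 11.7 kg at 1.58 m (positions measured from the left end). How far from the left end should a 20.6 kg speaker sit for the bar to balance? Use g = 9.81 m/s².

x ≈ 1.07 m from the left end

Choose the fulcrum (at 0.72 m from the left end) as the axis so the support reaction has zero arm there.
Beam weight: 28.3 × 9.81 = 277.6 N down at 0.87 m → arm 0.15 m, τ = 277.6 × 0.15 = 41.64 N·m clockwise.
Battery pack: 6.73 × 9.81 = 66.02 N down at 1.02 m → arm 0.3 m, τ = 66.02 × 0.3 = 19.81 N·m clockwise.
Crate: 43.7 × 9.81 = 428.7 N down at 0.182 m → arm 0.538 m, τ = 428.7 × 0.538 = 230.6 N·m counterclockwise.
Weight: 11.7 × 9.81 = 114.8 N down at 1.58 m → arm 0.86 m, τ = 114.8 × 0.86 = 98.73 N·m clockwise.
Net moment of existing loads = 70.42 N·m counterclockwise.
The speaker weighs 20.6 × 9.81 = 202.1 N and must supply an equal clockwise moment, so its lever arm about the fulcrum is 70.42 / 202.1 = 0.348 m.
That puts it at 0.72 + 0.348 = 1.07 m from the left end.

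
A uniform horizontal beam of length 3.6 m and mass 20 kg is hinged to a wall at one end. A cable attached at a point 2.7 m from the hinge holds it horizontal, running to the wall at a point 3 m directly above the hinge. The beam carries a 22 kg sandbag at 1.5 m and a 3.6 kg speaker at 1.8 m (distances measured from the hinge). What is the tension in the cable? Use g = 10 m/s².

Choose the hinge as the axis so the unknown hinge reaction has zero arm there.
Beam weight: 20 × 10 = 200 N down at 1.8 m → arm 1.8 m, τ = 200 × 1.8 = 360 N·m clockwise.
Sandbag: 22 × 10 = 220 N down at 1.5 m → arm 1.5 m, τ = 220 × 1.5 = 330 N·m clockwise.
Speaker: 3.6 × 10 = 36 N down at 1.8 m → arm 1.8 m, τ = 36 × 1.8 = 64.8 N·m clockwise.
Total clockwise load moment = 754.8 N·m.
The cable tension T acts at 2.7 m; only its component perpendicular to the beam, T sinθ, produces torque. sinθ = h/√(h²+d²) = 3/√(3²+2.7²) = 0.7433.
Balancing moments: T × 2.7 × 0.7433 = 754.8, giving T = 754.8 / 2.007 = 376 N.

T ≈ 376 N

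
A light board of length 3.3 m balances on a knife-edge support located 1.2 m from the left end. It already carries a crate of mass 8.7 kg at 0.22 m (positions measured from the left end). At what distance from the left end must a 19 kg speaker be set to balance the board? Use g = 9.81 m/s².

Choose the knife-edge support (at 1.2 m from the left end) as the axis so the support reaction has zero arm there.
Crate: 8.7 × 9.81 = 85.35 N down at 0.22 m → arm 0.98 m, τ = 85.35 × 0.98 = 83.64 N·m counterclockwise.
Net moment of existing loads = 83.64 N·m counterclockwise.
The speaker weighs 19 × 9.81 = 186.4 N and must supply an equal clockwise moment, so its lever arm about the knife-edge support is 83.64 / 186.4 = 0.449 m.
That puts it at 1.2 + 0.449 = 1.65 m from the left end.

x ≈ 1.65 m from the left end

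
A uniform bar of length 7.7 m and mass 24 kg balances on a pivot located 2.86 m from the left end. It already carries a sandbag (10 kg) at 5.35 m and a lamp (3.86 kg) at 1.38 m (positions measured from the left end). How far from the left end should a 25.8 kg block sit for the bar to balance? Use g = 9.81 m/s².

x ≈ 1.2 m from the left end

Choose the pivot (at 2.86 m from the left end) as the axis so the support reaction has zero arm there.
Beam weight: 24 × 9.81 = 235.4 N down at 3.85 m → arm 0.99 m, τ = 235.4 × 0.99 = 233 N·m clockwise.
Sandbag: 10 × 9.81 = 98.1 N down at 5.35 m → arm 2.49 m, τ = 98.1 × 2.49 = 244.3 N·m clockwise.
Lamp: 3.86 × 9.81 = 37.87 N down at 1.38 m → arm 1.48 m, τ = 37.87 × 1.48 = 56.05 N·m counterclockwise.
Net moment of existing loads = 421.2 N·m clockwise.
The block weighs 25.8 × 9.81 = 253.1 N and must supply an equal counterclockwise moment, so its lever arm about the pivot is 421.2 / 253.1 = 1.66 m.
That puts it at 2.86 − 1.66 = 1.2 m from the left end.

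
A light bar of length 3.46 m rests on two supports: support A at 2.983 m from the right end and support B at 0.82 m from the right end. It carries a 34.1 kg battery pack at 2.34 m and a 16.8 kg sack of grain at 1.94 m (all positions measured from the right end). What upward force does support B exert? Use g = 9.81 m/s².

Take moments about support A.
Battery pack: 34.1 × 9.81 = 334.5 N down at 2.34 m → arm 0.643 m, τ = 334.5 × 0.643 = 215.1 N·m clockwise.
Sack of grain: 16.8 × 9.81 = 164.8 N down at 1.94 m → arm 1.043 m, τ = 164.8 × 1.043 = 171.9 N·m clockwise.
Net load moment about support A = 387 N·m clockwise.
Reaction R at support B is upward at 0.82 m, arm 2.163 m → moment R × 2.163 counterclockwise.
Στ = 0 ⇒ R × 2.163 = 387 ⇒ R = 179 N.

R_B ≈ 179 N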